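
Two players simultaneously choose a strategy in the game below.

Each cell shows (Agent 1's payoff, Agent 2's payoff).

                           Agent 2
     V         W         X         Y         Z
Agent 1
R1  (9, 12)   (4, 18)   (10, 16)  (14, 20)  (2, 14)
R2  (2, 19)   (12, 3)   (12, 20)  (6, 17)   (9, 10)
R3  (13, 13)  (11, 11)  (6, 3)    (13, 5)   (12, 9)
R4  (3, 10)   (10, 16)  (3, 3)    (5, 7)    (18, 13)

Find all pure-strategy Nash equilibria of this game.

Mark each player's best response to every combination of opponents' strategies; a profile where every player is best-responding is a pure Nash equilibrium.
Agent 1 against V: payoffs 9, 2, 13, 3 → best response R3.
Agent 1 against W: payoffs 4, 12, 11, 10 → best response R2.
Agent 1 against X: payoffs 10, 12, 6, 3 → best response R2.
Agent 1 against Y: payoffs 14, 6, 13, 5 → best response R1.
Agent 1 against Z: payoffs 2, 9, 12, 18 → best response R4.
Agent 2 against R1: payoffs 12, 18, 16, 20, 14 → best response Y.
Agent 2 against R2: payoffs 19, 3, 20, 17, 10 → best response X.
Agent 2 against R3: payoffs 13, 11, 3, 5, 9 → best response V.
Agent 2 against R4: payoffs 10, 16, 3, 7, 13 → best response W.
Mutual best responses: (R1, Y); (R2, X); (R3, V).

(R1, Y) and (R2, X) and (R3, V)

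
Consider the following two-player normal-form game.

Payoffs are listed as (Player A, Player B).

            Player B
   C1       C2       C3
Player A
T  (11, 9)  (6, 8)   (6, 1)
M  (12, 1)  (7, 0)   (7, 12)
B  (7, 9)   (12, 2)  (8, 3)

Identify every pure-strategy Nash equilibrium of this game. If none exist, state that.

none

(T, C1): Player A can switch to M (11 → 12). Not NE.
(T, C2): Player A can switch to M (6 → 7). Not NE.
(T, C3): Player A can switch to M (6 → 7). Not NE.
(M, C1): Player B can switch to C3 (1 → 12). Not NE.
(M, C2): Player A can switch to B (7 → 12). Not NE.
(M, C3): Player A can switch to B (7 → 8). Not NE.
(B, C1): Player A can switch to T (7 → 11). Not NE.
(B, C2): Player B can switch to C1 (2 → 9). Not NE.
(B, C3): Player B can switch to C1 (3 → 9). Not NE.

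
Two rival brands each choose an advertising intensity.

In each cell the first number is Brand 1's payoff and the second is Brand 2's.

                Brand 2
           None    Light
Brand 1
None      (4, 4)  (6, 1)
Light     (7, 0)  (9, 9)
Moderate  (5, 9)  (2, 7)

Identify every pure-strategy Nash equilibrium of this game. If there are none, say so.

For each strategy profile, look for a profitable unilateral deviation.
(None, None): Brand 1 can switch to Light (4 → 7). Not NE.
(None, Light): Brand 1 can switch to Light (6 → 9). Not NE.
(Light, None): Brand 2 can switch to Light (0 → 9). Not NE.
(Light, Light): Brand 1 gets 9, best alternative 6; Brand 2 gets 9, best alternative 0. No profitable deviation — NE.
(Moderate, None): Brand 1 can switch to Light (5 → 7). Not NE.
(Moderate, Light): Brand 1 can switch to None (2 → 6). Not NE.

Pure NE: (Light, Light)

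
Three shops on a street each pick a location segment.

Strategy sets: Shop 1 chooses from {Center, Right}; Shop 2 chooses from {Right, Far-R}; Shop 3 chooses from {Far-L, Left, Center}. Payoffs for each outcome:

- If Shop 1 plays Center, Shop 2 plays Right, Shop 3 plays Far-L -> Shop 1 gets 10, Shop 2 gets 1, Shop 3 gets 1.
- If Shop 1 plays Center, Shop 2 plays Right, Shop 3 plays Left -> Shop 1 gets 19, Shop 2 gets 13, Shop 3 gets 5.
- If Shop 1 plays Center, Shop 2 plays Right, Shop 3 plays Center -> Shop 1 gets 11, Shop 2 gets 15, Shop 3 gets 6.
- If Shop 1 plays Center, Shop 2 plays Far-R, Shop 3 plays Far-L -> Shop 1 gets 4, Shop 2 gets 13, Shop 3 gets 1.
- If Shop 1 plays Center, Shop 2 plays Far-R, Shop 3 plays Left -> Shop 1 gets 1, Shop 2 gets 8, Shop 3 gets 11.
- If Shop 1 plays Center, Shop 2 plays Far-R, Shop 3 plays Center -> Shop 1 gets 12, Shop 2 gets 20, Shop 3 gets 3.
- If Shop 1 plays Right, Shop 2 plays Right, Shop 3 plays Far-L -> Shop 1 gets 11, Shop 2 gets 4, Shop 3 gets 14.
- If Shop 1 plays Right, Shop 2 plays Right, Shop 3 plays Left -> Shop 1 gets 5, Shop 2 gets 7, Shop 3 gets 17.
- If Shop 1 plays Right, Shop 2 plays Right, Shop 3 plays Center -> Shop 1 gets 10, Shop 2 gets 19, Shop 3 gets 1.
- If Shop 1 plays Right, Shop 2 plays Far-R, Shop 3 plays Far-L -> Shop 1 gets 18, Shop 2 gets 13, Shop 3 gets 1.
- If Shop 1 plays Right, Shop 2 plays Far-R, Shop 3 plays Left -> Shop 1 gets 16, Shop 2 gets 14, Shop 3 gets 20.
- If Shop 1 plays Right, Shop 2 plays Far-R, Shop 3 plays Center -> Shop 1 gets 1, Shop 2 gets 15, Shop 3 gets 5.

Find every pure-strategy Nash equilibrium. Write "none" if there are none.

(Center, Right, Far-L): Shop 1 can switch to Right (10 → 11). Not NE.
(Center, Right, Left): Shop 3 can switch to Center (5 → 6). Not NE.
(Center, Right, Center): Shop 2 can switch to Far-R (15 → 20). Not NE.
(Center, Far-R, Far-L): Shop 1 can switch to Right (4 → 18). Not NE.
(Center, Far-R, Left): Shop 1 can switch to Right (1 → 16). Not NE.
(Center, Far-R, Center): Shop 3 can switch to Left (3 → 11). Not NE.
(Right, Far-R, Left): Shop 1 gets 16, best alternative 1; Shop 2 gets 14, best alternative 7; Shop 3 gets 20, best alternative 5. No profitable deviation — NE.
(The remaining 5 profiles each have a profitable deviation by the same check.)

Pure NE: (Right, Far-R, Left)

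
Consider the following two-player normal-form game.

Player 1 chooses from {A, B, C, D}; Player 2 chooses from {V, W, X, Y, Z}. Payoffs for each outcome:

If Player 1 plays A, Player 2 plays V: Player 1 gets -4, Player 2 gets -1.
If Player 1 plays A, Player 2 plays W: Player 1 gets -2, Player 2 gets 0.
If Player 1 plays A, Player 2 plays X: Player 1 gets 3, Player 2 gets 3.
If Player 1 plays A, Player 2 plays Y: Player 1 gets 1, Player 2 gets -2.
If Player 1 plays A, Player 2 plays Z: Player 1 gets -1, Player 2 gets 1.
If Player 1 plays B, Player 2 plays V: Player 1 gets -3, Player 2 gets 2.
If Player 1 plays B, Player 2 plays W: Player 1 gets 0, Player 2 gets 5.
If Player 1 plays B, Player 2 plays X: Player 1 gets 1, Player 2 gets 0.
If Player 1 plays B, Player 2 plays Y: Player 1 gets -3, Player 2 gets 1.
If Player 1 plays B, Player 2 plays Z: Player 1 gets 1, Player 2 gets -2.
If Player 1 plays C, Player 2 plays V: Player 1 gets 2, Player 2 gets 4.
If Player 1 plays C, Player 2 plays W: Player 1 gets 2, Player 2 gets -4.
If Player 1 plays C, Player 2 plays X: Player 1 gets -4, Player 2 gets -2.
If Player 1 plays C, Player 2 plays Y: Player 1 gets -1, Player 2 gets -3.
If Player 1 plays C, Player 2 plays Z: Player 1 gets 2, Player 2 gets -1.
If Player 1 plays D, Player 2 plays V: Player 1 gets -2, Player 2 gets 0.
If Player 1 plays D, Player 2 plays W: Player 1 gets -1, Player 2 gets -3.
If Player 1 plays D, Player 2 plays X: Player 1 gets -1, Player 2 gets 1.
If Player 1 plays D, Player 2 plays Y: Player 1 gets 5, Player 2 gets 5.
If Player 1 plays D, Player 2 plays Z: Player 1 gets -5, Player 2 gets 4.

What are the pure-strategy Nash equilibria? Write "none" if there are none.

(A, V): Player 1 can switch to B (-4 → -3). Not NE.
(A, W): Player 1 can switch to B (-2 → 0). Not NE.
(A, X): Player 1 gets 3, best alternative 1; Player 2 gets 3, best alternative 1. No profitable deviation — NE.
(A, Y): Player 1 can switch to D (1 → 5). Not NE.
(A, Z): Player 1 can switch to B (-1 → 1). Not NE.
(B, V): Player 1 can switch to C (-3 → 2). Not NE.
(B, W): Player 1 can switch to C (0 → 2). Not NE.
(B, X): Player 1 can switch to A (1 → 3). Not NE.
(B, Y): Player 1 can switch to A (-3 → 1). Not NE.
(B, Z): Player 1 can switch to C (1 → 2). Not NE.
(C, V): Player 1 gets 2, best alternative -2; Player 2 gets 4, best alternative -1. No profitable deviation — NE.
(C, W): Player 2 can switch to V (-4 → 4). Not NE.
(C, X): Player 1 can switch to A (-4 → 3). Not NE.
(C, Y): Player 1 can switch to A (-1 → 1). Not NE.
(D, Y): Player 1 gets 5, best alternative 1; Player 2 gets 5, best alternative 4. No profitable deviation — NE.
(The remaining 5 profiles each have a profitable deviation by the same check.)

Pure-strategy Nash equilibria: (A, X), (C, V), (D, Y)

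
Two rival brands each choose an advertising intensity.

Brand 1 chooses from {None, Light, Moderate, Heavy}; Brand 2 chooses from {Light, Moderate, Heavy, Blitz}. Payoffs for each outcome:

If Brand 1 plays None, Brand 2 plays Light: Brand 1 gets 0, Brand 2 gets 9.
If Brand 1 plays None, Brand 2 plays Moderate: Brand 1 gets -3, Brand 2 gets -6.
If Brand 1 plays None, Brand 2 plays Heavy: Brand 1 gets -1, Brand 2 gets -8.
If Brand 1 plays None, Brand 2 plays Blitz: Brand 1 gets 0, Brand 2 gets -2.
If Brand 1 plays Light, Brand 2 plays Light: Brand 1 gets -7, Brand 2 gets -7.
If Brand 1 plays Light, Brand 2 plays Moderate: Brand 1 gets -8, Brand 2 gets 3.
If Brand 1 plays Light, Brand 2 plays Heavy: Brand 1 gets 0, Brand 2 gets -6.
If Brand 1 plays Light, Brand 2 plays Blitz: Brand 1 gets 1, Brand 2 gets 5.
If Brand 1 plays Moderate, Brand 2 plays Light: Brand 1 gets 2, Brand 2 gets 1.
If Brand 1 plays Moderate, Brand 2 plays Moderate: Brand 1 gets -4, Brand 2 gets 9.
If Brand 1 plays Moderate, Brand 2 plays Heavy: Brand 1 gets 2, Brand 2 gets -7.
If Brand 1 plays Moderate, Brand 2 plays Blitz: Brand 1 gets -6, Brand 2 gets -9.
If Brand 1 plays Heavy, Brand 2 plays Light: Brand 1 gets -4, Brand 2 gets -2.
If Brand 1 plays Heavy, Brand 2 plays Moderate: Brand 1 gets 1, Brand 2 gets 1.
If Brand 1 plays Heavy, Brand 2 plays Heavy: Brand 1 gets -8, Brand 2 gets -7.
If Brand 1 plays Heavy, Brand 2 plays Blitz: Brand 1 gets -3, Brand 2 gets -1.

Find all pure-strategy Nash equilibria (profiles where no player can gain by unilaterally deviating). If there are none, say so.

For each player, find the best response to each opponent profile; mutual best responses are the pure NE.
Brand 1 against Light: payoffs 0, -7, 2, -4 → best response Moderate.
Brand 1 against Moderate: payoffs -3, -8, -4, 1 → best response Heavy.
Brand 1 against Heavy: payoffs -1, 0, 2, -8 → best response Moderate.
Brand 1 against Blitz: payoffs 0, 1, -6, -3 → best response Light.
Brand 2 against None: payoffs 9, -6, -8, -2 → best response Light.
Brand 2 against Light: payoffs -7, 3, -6, 5 → best response Blitz.
Brand 2 against Moderate: payoffs 1, 9, -7, -9 → best response Moderate.
Brand 2 against Heavy: payoffs -2, 1, -7, -1 → best response Moderate.
Mutual best responses: (Light, Blitz); (Heavy, Moderate).

Pure-strategy Nash equilibria: (Light, Blitz), (Heavy, Moderate)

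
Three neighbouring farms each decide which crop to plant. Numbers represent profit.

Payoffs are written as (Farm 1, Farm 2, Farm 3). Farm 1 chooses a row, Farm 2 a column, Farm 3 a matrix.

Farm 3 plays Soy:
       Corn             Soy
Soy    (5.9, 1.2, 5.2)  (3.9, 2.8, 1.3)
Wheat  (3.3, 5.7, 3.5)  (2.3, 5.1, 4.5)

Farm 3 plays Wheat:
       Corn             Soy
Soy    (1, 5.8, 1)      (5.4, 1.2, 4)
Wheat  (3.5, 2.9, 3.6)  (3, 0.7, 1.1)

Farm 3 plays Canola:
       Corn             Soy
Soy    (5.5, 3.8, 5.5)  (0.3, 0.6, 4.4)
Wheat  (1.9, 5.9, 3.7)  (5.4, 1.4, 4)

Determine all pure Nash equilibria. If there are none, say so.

Farm 1 against (Corn, Soy): payoffs 5.9, 3.3 → best response Soy.
Farm 1 against (Corn, Wheat): payoffs 1, 3.5 → best response Wheat.
Farm 1 against (Corn, Canola): payoffs 5.5, 1.9 → best response Soy.
Farm 1 against (Soy, Soy): payoffs 3.9, 2.3 → best response Soy.
Farm 1 against (Soy, Wheat): payoffs 5.4, 3 → best response Soy.
Farm 1 against (Soy, Canola): payoffs 0.3, 5.4 → best response Wheat.
Farm 2 against (Soy, Soy): payoffs 1.2, 2.8 → best response Soy.
Farm 2 against (Soy, Wheat): payoffs 5.8, 1.2 → best response Corn.
Farm 2 against (Soy, Canola): payoffs 3.8, 0.6 → best response Corn.
Farm 2 against (Wheat, Soy): payoffs 5.7, 5.1 → best response Corn.
Farm 2 against (Wheat, Wheat): payoffs 2.9, 0.7 → best response Corn.
Farm 2 against (Wheat, Canola): payoffs 5.9, 1.4 → best response Corn.
Farm 3 against (Soy, Corn): payoffs 5.2, 1, 5.5 → best response Canola.
Farm 3 against (Soy, Soy): payoffs 1.3, 4, 4.4 → best response Canola.
Farm 3 against (Wheat, Corn): payoffs 3.5, 3.6, 3.7 → best response Canola.
Farm 3 against (Wheat, Soy): payoffs 4.5, 1.1, 4 → best response Soy.
Mutual best responses: (Soy, Corn, Canola).

The unique pure-strategy Nash equilibrium is (Soy, Corn, Canola).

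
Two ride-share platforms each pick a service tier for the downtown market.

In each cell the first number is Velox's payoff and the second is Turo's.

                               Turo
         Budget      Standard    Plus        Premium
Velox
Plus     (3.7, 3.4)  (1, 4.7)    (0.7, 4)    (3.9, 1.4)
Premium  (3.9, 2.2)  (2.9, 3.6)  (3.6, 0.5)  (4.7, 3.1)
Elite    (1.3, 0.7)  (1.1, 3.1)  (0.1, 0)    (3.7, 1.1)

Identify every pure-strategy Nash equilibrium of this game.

(Premium, Standard)

(Plus, Budget): Velox can switch to Premium (3.7 → 3.9). Not NE.
(Plus, Standard): Velox can switch to Premium (1 → 2.9). Not NE.
(Plus, Plus): Velox can switch to Premium (0.7 → 3.6). Not NE.
(Plus, Premium): Velox can switch to Premium (3.9 → 4.7). Not NE.
(Premium, Budget): Turo can switch to Standard (2.2 → 3.6). Not NE.
(Premium, Standard): Velox gets 2.9, best alternative 1.1; Turo gets 3.6, best alternative 3.1. No profitable deviation — NE.
(Premium, Plus): Turo can switch to Budget (0.5 → 2.2). Not NE.
(Premium, Premium): Turo can switch to Standard (3.1 → 3.6). Not NE.
(Elite, Budget): Velox can switch to Plus (1.3 → 3.7). Not NE.
(Elite, Standard): Velox can switch to Premium (1.1 → 2.9). Not NE.
(Elite, Plus): Velox can switch to Plus (0.1 → 0.7). Not NE.
(Elite, Premium): Velox can switch to Plus (3.7 → 3.9). Not NE.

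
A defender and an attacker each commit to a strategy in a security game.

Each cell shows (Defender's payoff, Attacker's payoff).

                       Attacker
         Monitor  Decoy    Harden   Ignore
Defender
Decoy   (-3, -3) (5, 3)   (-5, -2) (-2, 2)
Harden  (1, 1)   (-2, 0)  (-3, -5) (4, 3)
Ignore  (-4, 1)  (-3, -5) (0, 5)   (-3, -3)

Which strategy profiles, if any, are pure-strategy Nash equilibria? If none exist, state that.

For each strategy profile, look for a profitable unilateral deviation.
(Decoy, Monitor): Defender can switch to Harden (-3 → 1). Not NE.
(Decoy, Decoy): Defender gets 5, best alternative -2; Attacker gets 3, best alternative 2. No profitable deviation — NE.
(Decoy, Harden): Defender can switch to Harden (-5 → -3). Not NE.
(Decoy, Ignore): Defender can switch to Harden (-2 → 4). Not NE.
(Harden, Monitor): Attacker can switch to Ignore (1 → 3). Not NE.
(Harden, Decoy): Defender can switch to Decoy (-2 → 5). Not NE.
(Harden, Harden): Defender can switch to Ignore (-3 → 0). Not NE.
(Harden, Ignore): Defender gets 4, best alternative -2; Attacker gets 3, best alternative 1. No profitable deviation — NE.
(Ignore, Harden): Defender gets 0, best alternative -3; Attacker gets 5, best alternative 1. No profitable deviation — NE.
(The remaining 3 profiles each have a profitable deviation by the same check.)

Pure-strategy Nash equilibria: (Decoy, Decoy); (Harden, Ignore); (Ignore, Harden)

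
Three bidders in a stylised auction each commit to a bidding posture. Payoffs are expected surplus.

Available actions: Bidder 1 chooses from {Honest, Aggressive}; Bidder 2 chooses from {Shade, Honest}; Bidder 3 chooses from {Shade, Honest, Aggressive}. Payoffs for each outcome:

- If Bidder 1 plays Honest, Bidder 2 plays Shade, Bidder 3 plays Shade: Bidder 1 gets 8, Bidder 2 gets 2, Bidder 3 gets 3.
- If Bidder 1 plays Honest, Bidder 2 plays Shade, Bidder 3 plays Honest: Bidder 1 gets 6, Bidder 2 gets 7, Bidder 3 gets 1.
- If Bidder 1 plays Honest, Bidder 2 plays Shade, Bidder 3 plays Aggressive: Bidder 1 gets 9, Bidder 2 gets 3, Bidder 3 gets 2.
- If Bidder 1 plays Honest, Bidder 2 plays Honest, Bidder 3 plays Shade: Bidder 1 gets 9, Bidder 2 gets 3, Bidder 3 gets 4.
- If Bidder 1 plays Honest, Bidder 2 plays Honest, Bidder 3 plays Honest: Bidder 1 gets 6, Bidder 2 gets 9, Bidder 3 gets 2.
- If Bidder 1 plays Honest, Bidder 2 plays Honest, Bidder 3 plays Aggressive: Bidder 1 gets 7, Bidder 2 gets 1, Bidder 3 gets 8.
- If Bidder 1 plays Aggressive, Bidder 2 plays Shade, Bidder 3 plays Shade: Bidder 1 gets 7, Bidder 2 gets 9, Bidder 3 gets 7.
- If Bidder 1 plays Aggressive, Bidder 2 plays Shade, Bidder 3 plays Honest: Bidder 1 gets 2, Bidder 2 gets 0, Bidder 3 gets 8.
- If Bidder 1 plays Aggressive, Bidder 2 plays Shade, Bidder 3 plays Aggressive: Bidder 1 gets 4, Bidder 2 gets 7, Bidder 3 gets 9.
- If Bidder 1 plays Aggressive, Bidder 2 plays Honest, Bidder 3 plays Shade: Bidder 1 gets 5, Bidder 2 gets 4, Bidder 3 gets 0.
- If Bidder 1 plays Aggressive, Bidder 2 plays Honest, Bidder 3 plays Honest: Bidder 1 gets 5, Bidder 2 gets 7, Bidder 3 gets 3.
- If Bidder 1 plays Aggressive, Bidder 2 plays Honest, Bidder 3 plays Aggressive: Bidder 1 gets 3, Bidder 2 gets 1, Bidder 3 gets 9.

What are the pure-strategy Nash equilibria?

Bidder 1 against (Shade, Shade): payoffs 8, 7 → best response Honest.
Bidder 1 against (Shade, Honest): payoffs 6, 2 → best response Honest.
Bidder 1 against (Shade, Aggressive): payoffs 9, 4 → best response Honest.
Bidder 1 against (Honest, Shade): payoffs 9, 5 → best response Honest.
Bidder 1 against (Honest, Honest): payoffs 6, 5 → best response Honest.
Bidder 1 against (Honest, Aggressive): payoffs 7, 3 → best response Honest.
Bidder 2 against (Honest, Shade): payoffs 2, 3 → best response Honest.
Bidder 2 against (Honest, Honest): payoffs 7, 9 → best response Honest.
Bidder 2 against (Honest, Aggressive): payoffs 3, 1 → best response Shade.
Bidder 2 against (Aggressive, Shade): payoffs 9, 4 → best response Shade.
Bidder 2 against (Aggressive, Honest): payoffs 0, 7 → best response Honest.
Bidder 2 against (Aggressive, Aggressive): payoffs 7, 1 → best response Shade.
Bidder 3 against (Honest, Shade): payoffs 3, 1, 2 → best response Shade.
Bidder 3 against (Honest, Honest): payoffs 4, 2, 8 → best response Aggressive.
Bidder 3 against (Aggressive, Shade): payoffs 7, 8, 9 → best response Aggressive.
Bidder 3 against (Aggressive, Honest): payoffs 0, 3, 9 → best response Aggressive.
No profile is a mutual best response for all players.

No pure-strategy Nash equilibrium.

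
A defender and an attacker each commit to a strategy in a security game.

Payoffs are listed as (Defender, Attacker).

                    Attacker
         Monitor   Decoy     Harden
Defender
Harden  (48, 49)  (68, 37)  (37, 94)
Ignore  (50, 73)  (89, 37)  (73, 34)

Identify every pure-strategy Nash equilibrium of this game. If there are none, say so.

Defender against Monitor: payoffs 48, 50 → best response Ignore.
Defender against Decoy: payoffs 68, 89 → best response Ignore.
Defender against Harden: payoffs 37, 73 → best response Ignore.
Attacker against Harden: payoffs 49, 37, 94 → best response Harden.
Attacker against Ignore: payoffs 73, 37, 34 → best response Monitor.
Mutual best responses: (Ignore, Monitor).

The unique pure-strategy Nash equilibrium is (Ignore, Monitor).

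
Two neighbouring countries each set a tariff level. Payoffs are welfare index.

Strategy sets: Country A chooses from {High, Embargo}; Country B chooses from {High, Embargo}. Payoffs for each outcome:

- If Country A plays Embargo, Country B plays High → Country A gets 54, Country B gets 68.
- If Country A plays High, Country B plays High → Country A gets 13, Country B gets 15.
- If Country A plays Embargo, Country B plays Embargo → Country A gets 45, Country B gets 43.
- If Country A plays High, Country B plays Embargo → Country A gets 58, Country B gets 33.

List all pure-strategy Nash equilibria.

Check each profile: it is a Nash equilibrium iff no player can strictly gain by switching unilaterally.
(High, High): Country A can switch to Embargo (13 → 54). Not NE.
(High, Embargo): Country A gets 58, best alternative 45; Country B gets 33, best alternative 15. No profitable deviation — NE.
(Embargo, High): Country A gets 54, best alternative 13; Country B gets 68, best alternative 43. No profitable deviation — NE.
(Embargo, Embargo): Country A can switch to High (45 → 58). Not NE.

The pure Nash equilibria are (High, Embargo), (Embargo, High).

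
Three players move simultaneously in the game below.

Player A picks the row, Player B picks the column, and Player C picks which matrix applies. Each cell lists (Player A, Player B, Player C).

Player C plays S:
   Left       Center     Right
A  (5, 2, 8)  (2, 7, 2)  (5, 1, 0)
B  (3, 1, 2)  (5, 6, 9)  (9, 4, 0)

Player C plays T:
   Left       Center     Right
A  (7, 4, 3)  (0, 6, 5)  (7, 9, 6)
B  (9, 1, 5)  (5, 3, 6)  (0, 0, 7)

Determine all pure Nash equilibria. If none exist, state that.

(A, Right, T), (B, Center, S)

(A, Left, S): Player B can switch to Center (2 → 7). Not NE.
(A, Left, T): Player A can switch to B (7 → 9). Not NE.
(A, Center, S): Player A can switch to B (2 → 5). Not NE.
(A, Center, T): Player A can switch to B (0 → 5). Not NE.
(A, Right, S): Player A can switch to B (5 → 9). Not NE.
(A, Right, T): Player A gets 7, best alternative 0; Player B gets 9, best alternative 6; Player C gets 6, best alternative 0. No profitable deviation — NE.
(B, Left, S): Player A can switch to A (3 → 5). Not NE.
(B, Left, T): Player B can switch to Center (1 → 3). Not NE.
(B, Center, S): Player A gets 5, best alternative 2; Player B gets 6, best alternative 4; Player C gets 9, best alternative 6. No profitable deviation — NE.
(B, Center, T): Player C can switch to S (6 → 9). Not NE.
(B, Right, S): Player B can switch to Center (4 → 6). Not NE.
(B, Right, T): Player A can switch to A (0 → 7). Not NE.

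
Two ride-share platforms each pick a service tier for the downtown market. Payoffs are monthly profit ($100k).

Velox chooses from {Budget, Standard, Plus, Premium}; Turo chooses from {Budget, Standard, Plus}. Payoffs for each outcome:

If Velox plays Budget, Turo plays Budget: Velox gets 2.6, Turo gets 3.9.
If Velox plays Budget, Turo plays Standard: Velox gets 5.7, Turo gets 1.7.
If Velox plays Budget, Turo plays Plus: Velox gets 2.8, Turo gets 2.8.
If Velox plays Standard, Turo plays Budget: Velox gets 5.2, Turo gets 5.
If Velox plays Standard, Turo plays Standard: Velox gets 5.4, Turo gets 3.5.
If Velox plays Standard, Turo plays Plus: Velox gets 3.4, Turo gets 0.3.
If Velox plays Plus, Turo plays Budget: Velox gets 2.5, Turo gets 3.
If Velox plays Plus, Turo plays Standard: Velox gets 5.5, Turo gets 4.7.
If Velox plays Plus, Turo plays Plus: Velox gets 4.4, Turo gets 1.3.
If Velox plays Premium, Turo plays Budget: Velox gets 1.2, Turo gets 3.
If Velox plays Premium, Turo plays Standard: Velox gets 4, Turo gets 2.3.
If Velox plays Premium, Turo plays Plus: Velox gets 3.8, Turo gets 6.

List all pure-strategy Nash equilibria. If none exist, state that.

Pure NE: (Standard, Budget)

Velox against Budget: payoffs 2.6, 5.2, 2.5, 1.2 → best response Standard.
Velox against Standard: payoffs 5.7, 5.4, 5.5, 4 → best response Budget.
Velox against Plus: payoffs 2.8, 3.4, 4.4, 3.8 → best response Plus.
Turo against Budget: payoffs 3.9, 1.7, 2.8 → best response Budget.
Turo against Standard: payoffs 5, 3.5, 0.3 → best response Budget.
Turo against Plus: payoffs 3, 4.7, 1.3 → best response Standard.
Turo against Premium: payoffs 3, 2.3, 6 → best response Plus.
Mutual best responses: (Standard, Budget).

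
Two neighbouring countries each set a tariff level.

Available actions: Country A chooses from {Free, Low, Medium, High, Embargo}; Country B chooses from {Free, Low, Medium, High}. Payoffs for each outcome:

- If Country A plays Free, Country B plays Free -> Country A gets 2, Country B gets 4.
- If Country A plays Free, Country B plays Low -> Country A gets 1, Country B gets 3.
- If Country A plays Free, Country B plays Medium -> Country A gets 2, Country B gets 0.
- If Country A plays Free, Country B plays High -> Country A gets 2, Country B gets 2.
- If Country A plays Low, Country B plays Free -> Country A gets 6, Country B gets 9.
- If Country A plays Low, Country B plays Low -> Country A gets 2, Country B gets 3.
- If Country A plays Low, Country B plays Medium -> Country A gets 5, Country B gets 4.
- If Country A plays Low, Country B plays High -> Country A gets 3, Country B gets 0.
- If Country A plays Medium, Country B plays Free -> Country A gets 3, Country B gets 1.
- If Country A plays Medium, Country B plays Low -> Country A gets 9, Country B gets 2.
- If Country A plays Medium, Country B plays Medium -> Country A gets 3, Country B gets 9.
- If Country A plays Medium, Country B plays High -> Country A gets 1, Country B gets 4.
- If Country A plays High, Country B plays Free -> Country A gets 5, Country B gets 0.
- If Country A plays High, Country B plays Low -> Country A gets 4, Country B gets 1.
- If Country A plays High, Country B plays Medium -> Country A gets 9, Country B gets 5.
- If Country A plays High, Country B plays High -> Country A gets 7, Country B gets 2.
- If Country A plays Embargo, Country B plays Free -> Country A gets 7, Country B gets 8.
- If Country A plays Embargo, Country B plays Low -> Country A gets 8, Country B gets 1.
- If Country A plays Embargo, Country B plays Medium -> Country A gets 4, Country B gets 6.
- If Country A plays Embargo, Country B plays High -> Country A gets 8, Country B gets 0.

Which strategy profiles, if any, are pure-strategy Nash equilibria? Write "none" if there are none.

Pure-strategy Nash equilibria: (High, Medium); (Embargo, Free)

(Free, Free): Country A can switch to Low (2 → 6). Not NE.
(Free, Low): Country A can switch to Low (1 → 2). Not NE.
(Free, Medium): Country A can switch to Low (2 → 5). Not NE.
(Free, High): Country A can switch to Low (2 → 3). Not NE.
(Low, Free): Country A can switch to Embargo (6 → 7). Not NE.
(Low, Low): Country A can switch to Medium (2 → 9). Not NE.
(Low, Medium): Country A can switch to High (5 → 9). Not NE.
(Low, High): Country A can switch to High (3 → 7). Not NE.
(High, Medium): Country A gets 9, best alternative 5; Country B gets 5, best alternative 2. No profitable deviation — NE.
(Embargo, Free): Country A gets 7, best alternative 6; Country B gets 8, best alternative 6. No profitable deviation — NE.
(The remaining 10 profiles each have a profitable deviation by the same check.)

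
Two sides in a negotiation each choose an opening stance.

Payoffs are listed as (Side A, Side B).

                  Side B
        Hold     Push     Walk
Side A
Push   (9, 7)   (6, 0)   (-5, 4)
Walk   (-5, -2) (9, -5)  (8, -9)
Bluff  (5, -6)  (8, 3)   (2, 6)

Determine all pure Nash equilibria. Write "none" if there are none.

Pure NE: (Push, Hold)

Side A against Hold: payoffs 9, -5, 5 → best response Push.
Side A against Push: payoffs 6, 9, 8 → best response Walk.
Side A against Walk: payoffs -5, 8, 2 → best response Walk.
Side B against Push: payoffs 7, 0, 4 → best response Hold.
Side B against Walk: payoffs -2, -5, -9 → best response Hold.
Side B against Bluff: payoffs -6, 3, 6 → best response Walk.
Mutual best responses: (Push, Hold).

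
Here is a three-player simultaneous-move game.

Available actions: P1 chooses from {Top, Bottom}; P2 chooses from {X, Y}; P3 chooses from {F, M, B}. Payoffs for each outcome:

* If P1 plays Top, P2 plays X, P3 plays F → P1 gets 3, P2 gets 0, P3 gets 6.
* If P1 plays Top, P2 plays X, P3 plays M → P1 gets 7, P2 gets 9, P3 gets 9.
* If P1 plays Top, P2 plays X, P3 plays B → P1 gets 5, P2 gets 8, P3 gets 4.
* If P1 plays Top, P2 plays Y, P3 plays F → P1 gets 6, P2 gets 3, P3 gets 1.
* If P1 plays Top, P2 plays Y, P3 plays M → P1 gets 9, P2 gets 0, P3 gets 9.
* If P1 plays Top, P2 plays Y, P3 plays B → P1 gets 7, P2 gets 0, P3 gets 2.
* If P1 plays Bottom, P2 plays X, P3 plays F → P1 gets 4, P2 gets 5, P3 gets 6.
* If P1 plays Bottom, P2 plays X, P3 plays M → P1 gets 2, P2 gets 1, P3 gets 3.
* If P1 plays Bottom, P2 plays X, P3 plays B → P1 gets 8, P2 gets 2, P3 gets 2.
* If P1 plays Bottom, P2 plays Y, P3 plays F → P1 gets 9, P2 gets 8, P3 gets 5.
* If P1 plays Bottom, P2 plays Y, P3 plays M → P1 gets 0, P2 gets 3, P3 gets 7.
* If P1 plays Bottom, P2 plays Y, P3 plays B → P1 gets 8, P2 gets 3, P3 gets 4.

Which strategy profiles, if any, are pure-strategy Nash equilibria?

(Top, X, M)

Mark each player's best response to every combination of opponents' strategies; a profile where every player is best-responding is a pure Nash equilibrium.
P1 against (X, F): payoffs 3, 4 → best response Bottom.
P1 against (X, M): payoffs 7, 2 → best response Top.
P1 against (X, B): payoffs 5, 8 → best response Bottom.
P1 against (Y, F): payoffs 6, 9 → best response Bottom.
P1 against (Y, M): payoffs 9, 0 → best response Top.
P1 against (Y, B): payoffs 7, 8 → best response Bottom.
P2 against (Top, F): payoffs 0, 3 → best response Y.
P2 against (Top, M): payoffs 9, 0 → best response X.
P2 against (Top, B): payoffs 8, 0 → best response X.
P2 against (Bottom, F): payoffs 5, 8 → best response Y.
P2 against (Bottom, M): payoffs 1, 3 → best response Y.
P2 against (Bottom, B): payoffs 2, 3 → best response Y.
P3 against (Top, X): payoffs 6, 9, 4 → best response M.
P3 against (Top, Y): payoffs 1, 9, 2 → best response M.
P3 against (Bottom, X): payoffs 6, 3, 2 → best response F.
P3 against (Bottom, Y): payoffs 5, 7, 4 → best response M.
Mutual best responses: (Top, X, M).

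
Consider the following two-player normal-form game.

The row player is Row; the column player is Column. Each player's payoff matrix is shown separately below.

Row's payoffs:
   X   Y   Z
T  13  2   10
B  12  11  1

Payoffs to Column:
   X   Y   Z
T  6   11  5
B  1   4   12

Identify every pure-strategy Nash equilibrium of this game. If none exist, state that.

none

(T, X): Column can switch to Y (6 → 11). Not NE.
(T, Y): Row can switch to B (2 → 11). Not NE.
(T, Z): Column can switch to X (5 → 6). Not NE.
(B, X): Row can switch to T (12 → 13). Not NE.
(B, Y): Column can switch to Z (4 → 12). Not NE.
(B, Z): Row can switch to T (1 → 10). Not NE.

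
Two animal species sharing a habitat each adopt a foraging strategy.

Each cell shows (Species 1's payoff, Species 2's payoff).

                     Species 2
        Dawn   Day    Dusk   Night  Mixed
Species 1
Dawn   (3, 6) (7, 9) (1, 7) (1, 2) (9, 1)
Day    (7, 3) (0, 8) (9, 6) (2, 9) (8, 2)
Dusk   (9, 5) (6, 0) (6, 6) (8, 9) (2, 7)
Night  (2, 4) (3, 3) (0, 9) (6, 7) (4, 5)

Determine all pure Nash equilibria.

(Dawn, Dawn): Species 1 can switch to Day (3 → 7). Not NE.
(Dawn, Day): Species 1 gets 7, best alternative 6; Species 2 gets 9, best alternative 7. No profitable deviation — NE.
(Dawn, Dusk): Species 1 can switch to Day (1 → 9). Not NE.
(Dawn, Night): Species 1 can switch to Day (1 → 2). Not NE.
(Dawn, Mixed): Species 2 can switch to Dawn (1 → 6). Not NE.
(Day, Dawn): Species 1 can switch to Dusk (7 → 9). Not NE.
(Day, Day): Species 1 can switch to Dawn (0 → 7). Not NE.
(Day, Dusk): Species 2 can switch to Day (6 → 8). Not NE.
(Day, Night): Species 1 can switch to Dusk (2 → 8). Not NE.
(Dusk, Night): Species 1 gets 8, best alternative 6; Species 2 gets 9, best alternative 7. No profitable deviation — NE.
(The remaining 10 profiles each have a profitable deviation by the same check.)

(Dawn, Day), (Dusk, Night)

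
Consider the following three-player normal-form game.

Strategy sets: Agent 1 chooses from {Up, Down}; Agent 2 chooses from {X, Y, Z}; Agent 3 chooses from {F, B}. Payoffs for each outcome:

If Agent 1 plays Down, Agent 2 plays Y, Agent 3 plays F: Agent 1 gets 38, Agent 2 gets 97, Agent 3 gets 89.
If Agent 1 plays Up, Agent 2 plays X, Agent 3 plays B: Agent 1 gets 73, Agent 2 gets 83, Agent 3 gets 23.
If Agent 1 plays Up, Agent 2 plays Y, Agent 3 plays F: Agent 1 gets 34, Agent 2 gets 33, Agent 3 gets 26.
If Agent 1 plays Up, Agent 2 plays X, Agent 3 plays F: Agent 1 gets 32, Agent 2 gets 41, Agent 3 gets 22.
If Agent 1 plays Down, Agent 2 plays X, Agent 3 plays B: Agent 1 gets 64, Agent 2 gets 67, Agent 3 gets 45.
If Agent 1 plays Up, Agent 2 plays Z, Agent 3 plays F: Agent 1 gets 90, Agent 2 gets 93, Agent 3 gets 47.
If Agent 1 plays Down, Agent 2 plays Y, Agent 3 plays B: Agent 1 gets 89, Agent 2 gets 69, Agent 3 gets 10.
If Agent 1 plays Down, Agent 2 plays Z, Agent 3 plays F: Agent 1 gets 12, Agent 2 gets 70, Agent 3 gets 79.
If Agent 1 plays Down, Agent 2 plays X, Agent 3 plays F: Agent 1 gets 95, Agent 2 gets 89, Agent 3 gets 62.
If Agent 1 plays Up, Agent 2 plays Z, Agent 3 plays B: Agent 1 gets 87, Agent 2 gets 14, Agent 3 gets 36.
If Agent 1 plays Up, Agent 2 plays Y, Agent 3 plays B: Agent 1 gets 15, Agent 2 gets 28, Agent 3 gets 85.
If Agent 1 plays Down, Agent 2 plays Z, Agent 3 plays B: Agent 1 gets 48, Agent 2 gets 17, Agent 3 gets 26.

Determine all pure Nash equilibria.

For each strategy profile, look for a profitable unilateral deviation.
(Up, X, F): Agent 1 can switch to Down (32 → 95). Not NE.
(Up, X, B): Agent 1 gets 73, best alternative 64; Agent 2 gets 83, best alternative 28; Agent 3 gets 23, best alternative 22. No profitable deviation — NE.
(Up, Y, F): Agent 1 can switch to Down (34 → 38). Not NE.
(Up, Y, B): Agent 1 can switch to Down (15 → 89). Not NE.
(Up, Z, F): Agent 1 gets 90, best alternative 12; Agent 2 gets 93, best alternative 41; Agent 3 gets 47, best alternative 36. No profitable deviation — NE.
(Up, Z, B): Agent 2 can switch to X (14 → 83). Not NE.
(Down, X, F): Agent 2 can switch to Y (89 → 97). Not NE.
(Down, X, B): Agent 1 can switch to Up (64 → 73). Not NE.
(Down, Y, F): Agent 1 gets 38, best alternative 34; Agent 2 gets 97, best alternative 89; Agent 3 gets 89, best alternative 10. No profitable deviation — NE.
(Down, Y, B): Agent 3 can switch to F (10 → 89). Not NE.
(Down, Z, F): Agent 1 can switch to Up (12 → 90). Not NE.
(Down, Z, B): Agent 1 can switch to Up (48 → 87). Not NE.

Pure-strategy Nash equilibria: (Up, X, B) and (Up, Z, F) and (Down, Y, F)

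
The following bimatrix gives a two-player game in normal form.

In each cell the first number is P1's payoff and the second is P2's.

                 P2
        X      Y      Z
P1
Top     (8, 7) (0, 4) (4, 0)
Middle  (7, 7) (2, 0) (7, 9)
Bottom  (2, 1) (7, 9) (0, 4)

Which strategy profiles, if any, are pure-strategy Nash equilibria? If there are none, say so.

(Top, X): P1 gets 8, best alternative 7; P2 gets 7, best alternative 4. No profitable deviation — NE.
(Top, Y): P1 can switch to Middle (0 → 2). Not NE.
(Top, Z): P1 can switch to Middle (4 → 7). Not NE.
(Middle, X): P1 can switch to Top (7 → 8). Not NE.
(Middle, Y): P1 can switch to Bottom (2 → 7). Not NE.
(Middle, Z): P1 gets 7, best alternative 4; P2 gets 9, best alternative 7. No profitable deviation — NE.
(Bottom, X): P1 can switch to Top (2 → 8). Not NE.
(Bottom, Y): P1 gets 7, best alternative 2; P2 gets 9, best alternative 4. No profitable deviation — NE.
(Bottom, Z): P1 can switch to Top (0 → 4). Not NE.

The pure Nash equilibria are (Top, X) and (Middle, Z) and (Bottom, Y).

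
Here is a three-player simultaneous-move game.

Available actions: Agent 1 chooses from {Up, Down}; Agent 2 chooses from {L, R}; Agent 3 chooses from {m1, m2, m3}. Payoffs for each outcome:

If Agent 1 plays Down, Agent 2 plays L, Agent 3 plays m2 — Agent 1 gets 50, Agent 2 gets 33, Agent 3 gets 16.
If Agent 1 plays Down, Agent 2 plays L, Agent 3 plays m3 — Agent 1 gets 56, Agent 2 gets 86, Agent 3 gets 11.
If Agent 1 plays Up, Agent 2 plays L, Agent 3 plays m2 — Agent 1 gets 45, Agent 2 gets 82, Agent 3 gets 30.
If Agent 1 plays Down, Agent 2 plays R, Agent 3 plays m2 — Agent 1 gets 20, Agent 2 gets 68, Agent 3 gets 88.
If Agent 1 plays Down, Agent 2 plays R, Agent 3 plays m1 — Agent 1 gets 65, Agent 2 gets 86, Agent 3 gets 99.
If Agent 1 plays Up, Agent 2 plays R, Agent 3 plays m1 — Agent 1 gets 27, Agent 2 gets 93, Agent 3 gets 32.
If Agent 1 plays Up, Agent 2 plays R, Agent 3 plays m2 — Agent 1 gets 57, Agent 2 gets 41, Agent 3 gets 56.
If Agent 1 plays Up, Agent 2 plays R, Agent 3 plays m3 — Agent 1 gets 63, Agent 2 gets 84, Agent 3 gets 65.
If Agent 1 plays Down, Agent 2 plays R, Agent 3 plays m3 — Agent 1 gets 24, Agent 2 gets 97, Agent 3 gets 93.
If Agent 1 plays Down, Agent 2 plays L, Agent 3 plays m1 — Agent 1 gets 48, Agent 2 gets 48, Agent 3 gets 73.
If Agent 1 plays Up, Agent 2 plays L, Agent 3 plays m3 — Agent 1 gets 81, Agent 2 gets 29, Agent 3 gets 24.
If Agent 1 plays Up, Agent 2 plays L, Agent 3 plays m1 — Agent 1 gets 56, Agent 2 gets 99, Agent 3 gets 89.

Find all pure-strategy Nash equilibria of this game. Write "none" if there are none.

(Up, L, m1) and (Up, R, m3) and (Down, R, m1)

Agent 1 against (L, m1): payoffs 56, 48 → best response Up.
Agent 1 against (L, m2): payoffs 45, 50 → best response Down.
Agent 1 against (L, m3): payoffs 81, 56 → best response Up.
Agent 1 against (R, m1): payoffs 27, 65 → best response Down.
Agent 1 against (R, m2): payoffs 57, 20 → best response Up.
Agent 1 against (R, m3): payoffs 63, 24 → best response Up.
Agent 2 against (Up, m1): payoffs 99, 93 → best response L.
Agent 2 against (Up, m2): payoffs 82, 41 → best response L.
Agent 2 against (Up, m3): payoffs 29, 84 → best response R.
Agent 2 against (Down, m1): payoffs 48, 86 → best response R.
Agent 2 against (Down, m2): payoffs 33, 68 → best response R.
Agent 2 against (Down, m3): payoffs 86, 97 → best response R.
Agent 3 against (Up, L): payoffs 89, 30, 24 → best response m1.
Agent 3 against (Up, R): payoffs 32, 56, 65 → best response m3.
Agent 3 against (Down, L): payoffs 73, 16, 11 → best response m1.
Agent 3 against (Down, R): payoffs 99, 88, 93 → best response m1.
Mutual best responses: (Up, L, m1); (Up, R, m3); (Down, R, m1).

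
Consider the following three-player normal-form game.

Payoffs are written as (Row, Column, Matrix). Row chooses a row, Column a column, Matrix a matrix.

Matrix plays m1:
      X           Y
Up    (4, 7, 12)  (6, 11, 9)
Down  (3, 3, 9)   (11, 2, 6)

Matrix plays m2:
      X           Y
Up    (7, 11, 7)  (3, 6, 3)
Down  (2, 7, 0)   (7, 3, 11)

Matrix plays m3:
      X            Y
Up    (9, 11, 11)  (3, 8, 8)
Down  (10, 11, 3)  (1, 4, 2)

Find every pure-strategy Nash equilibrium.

There is no pure-strategy Nash equilibrium.

For each player, find the best response to each opponent profile; mutual best responses are the pure NE.
Row against (X, m1): payoffs 4, 3 → best response Up.
Row against (X, m2): payoffs 7, 2 → best response Up.
Row against (X, m3): payoffs 9, 10 → best response Down.
Row against (Y, m1): payoffs 6, 11 → best response Down.
Row against (Y, m2): payoffs 3, 7 → best response Down.
Row against (Y, m3): payoffs 3, 1 → best response Up.
Column against (Up, m1): payoffs 7, 11 → best response Y.
Column against (Up, m2): payoffs 11, 6 → best response X.
Column against (Up, m3): payoffs 11, 8 → best response X.
Column against (Down, m1): payoffs 3, 2 → best response X.
Column against (Down, m2): payoffs 7, 3 → best response X.
Column against (Down, m3): payoffs 11, 4 → best response X.
Matrix against (Up, X): payoffs 12, 7, 11 → best response m1.
Matrix against (Up, Y): payoffs 9, 3, 8 → best response m1.
Matrix against (Down, X): payoffs 9, 0, 3 → best response m1.
Matrix against (Down, Y): payoffs 6, 11, 2 → best response m2.
No profile is a mutual best response for all players.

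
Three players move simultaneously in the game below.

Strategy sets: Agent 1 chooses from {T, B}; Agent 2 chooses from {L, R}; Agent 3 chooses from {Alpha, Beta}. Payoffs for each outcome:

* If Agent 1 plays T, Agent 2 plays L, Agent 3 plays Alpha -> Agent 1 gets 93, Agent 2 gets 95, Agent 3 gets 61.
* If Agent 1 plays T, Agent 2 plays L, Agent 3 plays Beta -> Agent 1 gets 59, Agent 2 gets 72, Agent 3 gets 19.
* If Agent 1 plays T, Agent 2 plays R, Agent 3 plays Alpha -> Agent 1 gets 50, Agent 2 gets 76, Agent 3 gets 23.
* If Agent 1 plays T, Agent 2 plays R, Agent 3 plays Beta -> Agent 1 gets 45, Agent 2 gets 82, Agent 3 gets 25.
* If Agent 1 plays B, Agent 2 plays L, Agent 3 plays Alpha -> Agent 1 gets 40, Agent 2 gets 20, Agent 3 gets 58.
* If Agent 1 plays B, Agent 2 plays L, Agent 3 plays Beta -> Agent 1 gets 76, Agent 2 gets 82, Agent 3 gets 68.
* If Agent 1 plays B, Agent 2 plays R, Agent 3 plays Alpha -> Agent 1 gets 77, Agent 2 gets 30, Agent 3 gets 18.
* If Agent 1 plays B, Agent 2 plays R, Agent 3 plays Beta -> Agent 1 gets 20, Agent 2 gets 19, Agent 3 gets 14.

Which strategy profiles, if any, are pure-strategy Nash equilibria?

Pure-strategy Nash equilibria: (T, L, Alpha); (T, R, Beta); (B, L, Beta); (B, R, Alpha)

Check each profile: it is a Nash equilibrium iff no player can strictly gain by switching unilaterally.
(T, L, Alpha): Agent 1 gets 93, best alternative 40; Agent 2 gets 95, best alternative 76; Agent 3 gets 61, best alternative 19. No profitable deviation — NE.
(T, L, Beta): Agent 1 can switch to B (59 → 76). Not NE.
(T, R, Alpha): Agent 1 can switch to B (50 → 77). Not NE.
(T, R, Beta): Agent 1 gets 45, best alternative 20; Agent 2 gets 82, best alternative 72; Agent 3 gets 25, best alternative 23. No profitable deviation — NE.
(B, L, Alpha): Agent 1 can switch to T (40 → 93). Not NE.
(B, L, Beta): Agent 1 gets 76, best alternative 59; Agent 2 gets 82, best alternative 19; Agent 3 gets 68, best alternative 58. No profitable deviation — NE.
(B, R, Alpha): Agent 1 gets 77, best alternative 50; Agent 2 gets 30, best alternative 20; Agent 3 gets 18, best alternative 14. No profitable deviation — NE.
(B, R, Beta): Agent 1 can switch to T (20 → 45). Not NE.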